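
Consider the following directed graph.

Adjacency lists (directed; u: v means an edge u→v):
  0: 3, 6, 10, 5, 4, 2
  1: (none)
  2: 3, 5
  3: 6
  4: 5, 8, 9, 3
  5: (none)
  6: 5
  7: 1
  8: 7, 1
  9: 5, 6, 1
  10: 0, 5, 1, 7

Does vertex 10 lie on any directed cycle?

Yes

10 is on a cycle iff 10 can reach itself via ≥1 edge.
10 → 0 → 10 — yes.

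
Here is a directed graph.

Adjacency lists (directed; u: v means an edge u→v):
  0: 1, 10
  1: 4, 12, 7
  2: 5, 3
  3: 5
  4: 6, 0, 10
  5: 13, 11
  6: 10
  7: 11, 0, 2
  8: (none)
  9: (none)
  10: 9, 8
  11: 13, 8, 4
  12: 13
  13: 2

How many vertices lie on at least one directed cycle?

10

A vertex is on a directed cycle iff it belongs to a strongly connected component of size ≥ 2 (or has a self-loop).
The vertices on cycles are {0, 1, 2, 3, 4, 5, 7, 11, 12, 13} — 10 in total.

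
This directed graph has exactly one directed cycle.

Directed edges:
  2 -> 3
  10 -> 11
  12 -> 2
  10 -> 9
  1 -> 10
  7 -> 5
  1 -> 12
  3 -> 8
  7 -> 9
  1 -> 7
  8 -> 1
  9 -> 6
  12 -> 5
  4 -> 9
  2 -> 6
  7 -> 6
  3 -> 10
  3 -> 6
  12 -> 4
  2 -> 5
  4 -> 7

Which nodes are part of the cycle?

DFS with gray/black marking from 8:
8 gray
  1 gray
    7 gray
      5 gray
      5 black
      9 gray
        6 gray
        6 black
      9 black
      7→6: 6 black — skip
    7 black
    12 gray
      12→5: 5 black — skip
      4 gray
        4→7: 7 black — skip
        4→9: 9 black — skip
      4 black
      2 gray
        2→5: 5 black — skip
        2→6: 6 black — skip
        3 gray
          3→6: 6 black — skip
          10 gray
            10→9: 9 black — skip
            11 gray
            11 black
          10 black
          3→8: 8 is gray → back edge
Back edge closes the cycle 8 → 1 → 12 → 2 → 3 → 8; its vertices are {1, 2, 3, 8, 12}.

1, 2, 3, 8, 12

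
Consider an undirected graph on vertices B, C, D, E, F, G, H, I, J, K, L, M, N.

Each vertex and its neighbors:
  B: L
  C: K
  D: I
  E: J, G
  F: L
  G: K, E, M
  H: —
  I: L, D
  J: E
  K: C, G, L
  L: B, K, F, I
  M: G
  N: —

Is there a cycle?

DFS, tracking each vertex's parent; an edge to a visited non-parent vertex closes a cycle.
Start from H:
visit H (parent –)
visit B (parent –)
  visit L (parent B)
    L–B: parent, skip
    visit K (parent L)
      visit C (parent K)
        C–K: parent, skip
      visit G (parent K)
        G–K: parent, skip
        visit E (parent G)
          visit J (parent E)
            J–E: parent, skip
          E–G: parent, skip
        visit M (parent G)
          M–G: parent, skip
      K–L: parent, skip
    visit F (parent L)
      F–L: parent, skip
    visit I (parent L)
      I–L: parent, skip
      visit D (parent I)
        D–I: parent, skip
visit N (parent –)
No non-parent visited neighbor found — the graph is a forest.

No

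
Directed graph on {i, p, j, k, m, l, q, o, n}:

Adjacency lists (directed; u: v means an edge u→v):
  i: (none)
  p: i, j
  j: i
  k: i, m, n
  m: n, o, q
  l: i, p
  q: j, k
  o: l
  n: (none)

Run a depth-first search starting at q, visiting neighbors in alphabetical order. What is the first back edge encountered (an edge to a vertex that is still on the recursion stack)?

DFS from q (visiting neighbors in alphabetical order); mark gray on enter, black on exit:
q gray
  j gray
    i gray
    i black
  j black
  k gray
    k→i: i black — skip
    m gray
      n gray
      n black
      o gray
        l gray
          l→i: i black — skip
          p gray
            p→i: i black — skip
            p→j: j black — skip
          p black
        l black
      o black
      m→q: q is gray → back edge
First back edge: m → q.

m->q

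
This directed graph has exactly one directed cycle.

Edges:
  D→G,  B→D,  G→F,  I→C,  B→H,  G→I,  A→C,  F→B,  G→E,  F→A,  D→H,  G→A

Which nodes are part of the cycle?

B, D, F, G

DFS with gray/black marking from G:
G gray
  I gray
    C gray
    C black
  I black
  A gray
    A→C: C black — skip
  A black
  F gray
    F→A: A black — skip
    B gray
      H gray
      H black
      D gray
        D→G: G is gray → back edge
Back edge closes the cycle G → F → B → D → G; its vertices are {B, D, F, G}.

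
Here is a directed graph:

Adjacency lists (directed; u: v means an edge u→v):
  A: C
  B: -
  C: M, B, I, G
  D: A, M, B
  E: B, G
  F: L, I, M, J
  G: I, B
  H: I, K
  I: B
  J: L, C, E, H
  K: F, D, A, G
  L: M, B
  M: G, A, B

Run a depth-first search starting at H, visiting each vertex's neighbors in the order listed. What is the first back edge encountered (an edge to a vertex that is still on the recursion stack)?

DFS from H (visiting each vertex's neighbors in the order listed); mark gray on enter, black on exit:
H gray
  I gray
    B gray
    B black
  I black
  K gray
    F gray
      L gray
        M gray
          G gray
            G→I: I black — skip
            G→B: B black — skip
          G black
          A gray
            C gray
              C→M: M is gray → back edge
First back edge: C → M.

C→M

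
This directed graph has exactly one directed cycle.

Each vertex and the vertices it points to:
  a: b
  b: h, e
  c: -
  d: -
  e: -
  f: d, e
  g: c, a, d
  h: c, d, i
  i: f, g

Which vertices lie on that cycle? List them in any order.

a, b, g, h, i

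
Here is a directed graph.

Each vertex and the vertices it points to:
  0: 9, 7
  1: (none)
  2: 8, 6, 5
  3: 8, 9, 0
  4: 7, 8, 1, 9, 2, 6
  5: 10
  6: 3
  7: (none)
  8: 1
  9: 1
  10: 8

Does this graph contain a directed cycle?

DFS with white/gray/black marking, starting from 2:
2 gray
  8 gray
    1 gray
    1 black
  8 black
  6 gray
    3 gray
      3→8: 8 black — skip
      9 gray
        9→1: 1 black — skip
      9 black
      0 gray
        0→9: 9 black — skip
        7 gray
        7 black
      0 black
    3 black
  6 black
  5 gray
    10 gray
      10→8: 8 black — skip
    10 black
  5 black
2 black
4 gray
  4→7: 7 black — skip
  4→8: 8 black — skip
  4→1: 1 black — skip
  4→9: 9 black — skip
  4→2: 2 black — skip
  4→6: 6 black — skip
4 black
Every edge goes to a white or black vertex — no back edge, so the graph is acyclic.

No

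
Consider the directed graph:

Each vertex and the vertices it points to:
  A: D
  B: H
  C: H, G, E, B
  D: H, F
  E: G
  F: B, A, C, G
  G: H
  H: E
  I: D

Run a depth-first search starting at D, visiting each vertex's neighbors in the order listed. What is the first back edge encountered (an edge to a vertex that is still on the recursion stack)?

G→H

DFS from D (visiting each vertex's neighbors in the order listed); mark gray on enter, black on exit:
D gray
  H gray
    E gray
      G gray
        G→H: H is gray → back edge
First back edge: G → H.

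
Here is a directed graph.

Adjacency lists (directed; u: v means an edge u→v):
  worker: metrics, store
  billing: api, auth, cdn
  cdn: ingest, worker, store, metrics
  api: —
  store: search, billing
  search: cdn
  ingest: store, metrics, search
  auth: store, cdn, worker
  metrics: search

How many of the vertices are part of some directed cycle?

A vertex is on a directed cycle iff it belongs to a strongly connected component of size ≥ 2 (or has a self-loop).
The vertices on cycles are {cdn, auth, store, ingest, search, worker, billing, metrics} — 8 in total.

8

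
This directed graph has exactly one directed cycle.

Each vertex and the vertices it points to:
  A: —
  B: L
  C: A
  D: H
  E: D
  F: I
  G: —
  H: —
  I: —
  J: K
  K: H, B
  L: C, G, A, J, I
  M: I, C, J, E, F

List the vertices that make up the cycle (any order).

DFS with gray/black marking from J:
J gray
  K gray
    H gray
    H black
    B gray
      L gray
        C gray
          A gray
          A black
        C black
        G gray
        G black
        L→A: A black — skip
        L→J: J is gray → back edge
Back edge closes the cycle J → K → B → L → J; its vertices are {B, J, K, L}.

B, J, K, L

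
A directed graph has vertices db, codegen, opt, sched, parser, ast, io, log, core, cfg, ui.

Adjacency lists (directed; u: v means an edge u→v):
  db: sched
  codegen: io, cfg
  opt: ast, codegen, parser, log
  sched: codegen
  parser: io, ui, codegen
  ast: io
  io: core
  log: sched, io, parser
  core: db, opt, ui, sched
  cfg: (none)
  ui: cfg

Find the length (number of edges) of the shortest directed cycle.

For each vertex v, BFS finds the shortest path from v back to v.
The shortest such closed walk is core → sched → codegen → io → core, length 4.

4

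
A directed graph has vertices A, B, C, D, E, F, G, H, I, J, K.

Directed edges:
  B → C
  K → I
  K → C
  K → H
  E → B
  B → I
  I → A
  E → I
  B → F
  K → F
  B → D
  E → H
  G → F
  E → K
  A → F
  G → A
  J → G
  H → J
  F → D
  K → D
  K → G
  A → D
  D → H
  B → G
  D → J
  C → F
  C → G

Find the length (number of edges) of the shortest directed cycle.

For each vertex v, BFS finds the shortest path from v back to v.
The shortest such closed walk is D → J → G → F → D, length 4.

4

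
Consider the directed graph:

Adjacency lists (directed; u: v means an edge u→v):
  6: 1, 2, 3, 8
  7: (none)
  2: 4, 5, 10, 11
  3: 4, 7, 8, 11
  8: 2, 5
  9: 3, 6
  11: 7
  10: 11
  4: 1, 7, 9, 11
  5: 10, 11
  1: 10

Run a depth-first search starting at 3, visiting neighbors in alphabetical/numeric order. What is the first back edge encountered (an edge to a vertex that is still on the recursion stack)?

DFS from 3 (visiting neighbors in alphabetical/numeric order); mark gray on enter, black on exit:
3 gray
  4 gray
    1 gray
      10 gray
        11 gray
          7 gray
          7 black
        11 black
      10 black
    1 black
    4→7: 7 black — skip
    9 gray
      9→3: 3 is gray → back edge
First back edge: 9 → 3.

9->3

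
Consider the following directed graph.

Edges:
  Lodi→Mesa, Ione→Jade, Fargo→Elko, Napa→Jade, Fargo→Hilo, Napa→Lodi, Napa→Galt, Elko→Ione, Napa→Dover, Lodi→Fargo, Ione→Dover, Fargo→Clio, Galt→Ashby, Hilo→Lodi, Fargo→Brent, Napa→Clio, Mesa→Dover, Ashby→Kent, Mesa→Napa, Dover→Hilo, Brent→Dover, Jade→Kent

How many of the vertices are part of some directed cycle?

A vertex is on a directed cycle iff it belongs to a strongly connected component of size ≥ 2 (or has a self-loop).
The vertices on cycles are {Elko, Hilo, Ione, Lodi, Mesa, Napa, Brent, Dover, Fargo} — 9 in total.

9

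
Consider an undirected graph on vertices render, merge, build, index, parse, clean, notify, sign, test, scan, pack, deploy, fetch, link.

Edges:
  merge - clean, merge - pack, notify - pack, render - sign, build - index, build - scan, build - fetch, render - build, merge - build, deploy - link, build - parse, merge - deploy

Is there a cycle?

No

DFS, tracking each vertex's parent; an edge to a visited non-parent vertex closes a cycle.
Start from build:
visit build (parent –)
  visit merge (parent build)
    merge–build: parent, skip
    visit clean (parent merge)
      clean–merge: parent, skip
    visit pack (parent merge)
      visit notify (parent pack)
        notify–pack: parent, skip
      pack–merge: parent, skip
    visit deploy (parent merge)
      deploy–merge: parent, skip
      visit link (parent deploy)
        link–deploy: parent, skip
  visit index (parent build)
    index–build: parent, skip
  visit render (parent build)
    render–build: parent, skip
    visit sign (parent render)
      sign–render: parent, skip
  visit fetch (parent build)
    fetch–build: parent, skip
  visit parse (parent build)
    parse–build: parent, skip
  visit scan (parent build)
    scan–build: parent, skip
visit test (parent –)
No non-parent visited neighbor found — the graph is a forest.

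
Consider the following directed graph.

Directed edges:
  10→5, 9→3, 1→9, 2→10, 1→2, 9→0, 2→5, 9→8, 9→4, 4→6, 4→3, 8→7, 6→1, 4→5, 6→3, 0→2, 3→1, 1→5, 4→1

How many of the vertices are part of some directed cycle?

5

A vertex is on a directed cycle iff it belongs to a strongly connected component of size ≥ 2 (or has a self-loop).
The vertices on cycles are {1, 3, 4, 6, 9} — 5 in total.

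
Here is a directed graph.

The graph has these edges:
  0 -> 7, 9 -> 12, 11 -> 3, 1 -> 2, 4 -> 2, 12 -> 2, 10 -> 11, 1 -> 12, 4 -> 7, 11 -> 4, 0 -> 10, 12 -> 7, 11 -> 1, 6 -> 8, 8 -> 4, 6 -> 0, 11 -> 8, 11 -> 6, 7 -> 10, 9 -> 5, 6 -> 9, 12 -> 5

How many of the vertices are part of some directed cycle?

10

A vertex is on a directed cycle iff it belongs to a strongly connected component of size ≥ 2 (or has a self-loop).
The vertices on cycles are {0, 1, 4, 6, 7, 8, 9, 10, 11, 12} — 10 in total.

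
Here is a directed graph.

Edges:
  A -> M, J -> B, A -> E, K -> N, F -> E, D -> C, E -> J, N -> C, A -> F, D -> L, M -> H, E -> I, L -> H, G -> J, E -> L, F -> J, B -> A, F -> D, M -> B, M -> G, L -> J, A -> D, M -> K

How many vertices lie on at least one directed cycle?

9

A vertex is on a directed cycle iff it belongs to a strongly connected component of size ≥ 2 (or has a self-loop).
The vertices on cycles are {A, B, D, E, F, G, J, L, M} — 9 in total.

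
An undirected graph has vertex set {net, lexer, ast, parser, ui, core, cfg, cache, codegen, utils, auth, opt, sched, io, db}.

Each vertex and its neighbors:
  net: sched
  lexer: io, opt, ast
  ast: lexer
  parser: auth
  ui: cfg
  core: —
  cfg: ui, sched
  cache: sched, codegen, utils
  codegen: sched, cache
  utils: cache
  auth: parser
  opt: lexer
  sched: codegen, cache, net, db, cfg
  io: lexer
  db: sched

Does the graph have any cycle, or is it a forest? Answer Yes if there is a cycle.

Yes

DFS, tracking each vertex's parent; an edge to a visited non-parent vertex closes a cycle.
Start from core:
visit core (parent –)
visit net (parent –)
  visit sched (parent net)
    visit codegen (parent sched)
      codegen–sched: parent, skip
      visit cache (parent codegen)
        cache–sched: sched visited and ≠ parent → cycle
Cycle: sched – codegen – cache – sched.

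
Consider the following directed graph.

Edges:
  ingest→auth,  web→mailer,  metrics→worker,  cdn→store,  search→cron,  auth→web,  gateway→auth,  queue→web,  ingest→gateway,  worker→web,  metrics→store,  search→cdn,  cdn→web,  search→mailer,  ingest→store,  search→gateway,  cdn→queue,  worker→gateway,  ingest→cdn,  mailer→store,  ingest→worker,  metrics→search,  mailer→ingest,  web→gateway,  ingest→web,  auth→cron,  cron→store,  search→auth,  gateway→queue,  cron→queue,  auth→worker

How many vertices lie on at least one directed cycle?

A vertex is on a directed cycle iff it belongs to a strongly connected component of size ≥ 2 (or has a self-loop).
The vertices on cycles are {cdn, web, auth, cron, queue, ingest, mailer, worker, gateway} — 9 in total.

9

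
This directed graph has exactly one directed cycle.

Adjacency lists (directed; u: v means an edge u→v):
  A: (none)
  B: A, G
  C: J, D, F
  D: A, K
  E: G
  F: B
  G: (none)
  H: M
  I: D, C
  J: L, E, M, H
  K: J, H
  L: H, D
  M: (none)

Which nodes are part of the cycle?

D, J, K, L

DFS with gray/black marking from J:
J gray
  L gray
    H gray
      M gray
      M black
    H black
    D gray
      A gray
      A black
      K gray
        K→J: J is gray → back edge
Back edge closes the cycle J → L → D → K → J; its vertices are {D, J, K, L}.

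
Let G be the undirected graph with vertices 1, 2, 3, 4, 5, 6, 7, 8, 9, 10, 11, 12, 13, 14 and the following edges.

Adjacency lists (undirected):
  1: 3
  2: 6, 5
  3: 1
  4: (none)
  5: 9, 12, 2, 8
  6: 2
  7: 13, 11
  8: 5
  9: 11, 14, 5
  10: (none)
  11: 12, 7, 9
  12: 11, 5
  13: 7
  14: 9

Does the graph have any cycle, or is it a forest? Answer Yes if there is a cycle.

Yes

DFS, tracking each vertex's parent; an edge to a visited non-parent vertex closes a cycle.
Start from 3:
visit 3 (parent –)
  visit 1 (parent 3)
    1–3: parent, skip
visit 2 (parent –)
  visit 6 (parent 2)
    6–2: parent, skip
  visit 5 (parent 2)
    visit 9 (parent 5)
      visit 11 (parent 9)
        visit 12 (parent 11)
          12–11: parent, skip
          12–5: 5 visited and ≠ parent → cycle
Cycle: 5 – 9 – 11 – 12 – 5.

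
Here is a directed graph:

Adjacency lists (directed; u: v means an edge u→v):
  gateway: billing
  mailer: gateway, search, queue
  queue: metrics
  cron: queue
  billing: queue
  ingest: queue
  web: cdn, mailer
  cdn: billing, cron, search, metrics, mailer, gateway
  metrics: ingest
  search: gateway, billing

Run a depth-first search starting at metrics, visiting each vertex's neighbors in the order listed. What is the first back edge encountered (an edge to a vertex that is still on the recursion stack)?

DFS from metrics (visiting each vertex's neighbors in the order listed); mark gray on enter, black on exit:
metrics gray
  ingest gray
    queue gray
      queue→metrics: metrics is gray → back edge
First back edge: queue → metrics.

queue→metrics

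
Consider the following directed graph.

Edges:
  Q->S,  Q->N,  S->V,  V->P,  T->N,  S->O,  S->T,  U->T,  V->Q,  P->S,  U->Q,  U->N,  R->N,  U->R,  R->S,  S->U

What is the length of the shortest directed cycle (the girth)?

3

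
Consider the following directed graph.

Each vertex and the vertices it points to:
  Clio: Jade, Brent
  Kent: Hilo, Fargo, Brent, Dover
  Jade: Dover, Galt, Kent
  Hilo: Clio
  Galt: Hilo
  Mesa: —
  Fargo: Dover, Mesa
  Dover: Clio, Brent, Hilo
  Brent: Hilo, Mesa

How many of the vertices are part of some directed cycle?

8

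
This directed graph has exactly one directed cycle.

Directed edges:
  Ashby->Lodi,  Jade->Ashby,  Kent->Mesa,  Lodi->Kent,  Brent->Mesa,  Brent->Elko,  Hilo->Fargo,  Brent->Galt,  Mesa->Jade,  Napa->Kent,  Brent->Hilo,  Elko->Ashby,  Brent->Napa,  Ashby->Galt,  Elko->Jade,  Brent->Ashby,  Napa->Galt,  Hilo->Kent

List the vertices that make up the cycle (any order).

Jade, Kent, Lodi, Mesa, Ashby

DFS with gray/black marking from Mesa:
Mesa gray
  Jade gray
    Ashby gray
      Lodi gray
        Kent gray
          Kent→Mesa: Mesa is gray → back edge
Back edge closes the cycle Mesa → Jade → Ashby → Lodi → Kent → Mesa; its vertices are {Jade, Kent, Lodi, Mesa, Ashby}.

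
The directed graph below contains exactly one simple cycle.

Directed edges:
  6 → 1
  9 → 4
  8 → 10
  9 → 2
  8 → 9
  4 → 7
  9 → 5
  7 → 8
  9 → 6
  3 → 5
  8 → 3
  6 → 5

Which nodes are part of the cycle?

DFS with gray/black marking from 8:
8 gray
  10 gray
  10 black
  9 gray
    2 gray
    2 black
    6 gray
      1 gray
      1 black
      5 gray
      5 black
    6 black
    4 gray
      7 gray
        7→8: 8 is gray → back edge
Back edge closes the cycle 8 → 9 → 4 → 7 → 8; its vertices are {4, 7, 8, 9}.

4, 7, 8, 9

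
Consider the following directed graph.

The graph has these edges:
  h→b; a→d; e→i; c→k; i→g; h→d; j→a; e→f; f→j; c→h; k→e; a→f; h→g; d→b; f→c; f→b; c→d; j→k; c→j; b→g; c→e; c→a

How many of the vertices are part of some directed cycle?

6

A vertex is on a directed cycle iff it belongs to a strongly connected component of size ≥ 2 (or has a self-loop).
The vertices on cycles are {a, c, e, f, j, k} — 6 in total.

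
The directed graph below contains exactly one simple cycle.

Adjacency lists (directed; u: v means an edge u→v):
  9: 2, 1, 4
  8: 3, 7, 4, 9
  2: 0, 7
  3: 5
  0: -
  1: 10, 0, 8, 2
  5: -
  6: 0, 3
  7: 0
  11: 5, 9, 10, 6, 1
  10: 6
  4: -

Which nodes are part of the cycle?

DFS with gray/black marking from 9:
9 gray
  2 gray
    0 gray
    0 black
    7 gray
      7→0: 0 black — skip
    7 black
  2 black
  1 gray
    10 gray
      6 gray
        6→0: 0 black — skip
        3 gray
          5 gray
          5 black
        3 black
      6 black
    10 black
    1→0: 0 black — skip
    8 gray
      8→3: 3 black — skip
      8→7: 7 black — skip
      4 gray
      4 black
      8→9: 9 is gray → back edge
Back edge closes the cycle 9 → 1 → 8 → 9; its vertices are {1, 8, 9}.

1, 8, 9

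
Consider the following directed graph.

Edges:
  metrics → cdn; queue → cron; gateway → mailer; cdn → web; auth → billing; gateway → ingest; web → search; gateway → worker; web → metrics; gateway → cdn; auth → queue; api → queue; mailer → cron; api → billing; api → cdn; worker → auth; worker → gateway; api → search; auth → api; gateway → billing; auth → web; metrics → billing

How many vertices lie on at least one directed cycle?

5

A vertex is on a directed cycle iff it belongs to a strongly connected component of size ≥ 2 (or has a self-loop).
The vertices on cycles are {cdn, web, worker, gateway, metrics} — 5 in total.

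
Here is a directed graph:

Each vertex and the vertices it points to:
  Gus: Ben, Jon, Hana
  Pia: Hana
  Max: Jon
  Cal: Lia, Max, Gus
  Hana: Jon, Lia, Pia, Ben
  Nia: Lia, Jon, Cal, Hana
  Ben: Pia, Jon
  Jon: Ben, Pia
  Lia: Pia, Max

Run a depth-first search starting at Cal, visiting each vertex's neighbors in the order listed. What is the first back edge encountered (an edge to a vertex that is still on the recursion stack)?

Ben->Pia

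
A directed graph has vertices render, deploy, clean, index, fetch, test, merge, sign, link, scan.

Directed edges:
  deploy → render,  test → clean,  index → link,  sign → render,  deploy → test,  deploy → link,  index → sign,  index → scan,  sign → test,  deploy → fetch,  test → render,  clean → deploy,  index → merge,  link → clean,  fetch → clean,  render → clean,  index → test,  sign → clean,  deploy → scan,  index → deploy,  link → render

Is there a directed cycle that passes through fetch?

Yes

fetch is on a cycle iff fetch can reach itself via ≥1 edge.
fetch → clean → deploy → fetch — yes.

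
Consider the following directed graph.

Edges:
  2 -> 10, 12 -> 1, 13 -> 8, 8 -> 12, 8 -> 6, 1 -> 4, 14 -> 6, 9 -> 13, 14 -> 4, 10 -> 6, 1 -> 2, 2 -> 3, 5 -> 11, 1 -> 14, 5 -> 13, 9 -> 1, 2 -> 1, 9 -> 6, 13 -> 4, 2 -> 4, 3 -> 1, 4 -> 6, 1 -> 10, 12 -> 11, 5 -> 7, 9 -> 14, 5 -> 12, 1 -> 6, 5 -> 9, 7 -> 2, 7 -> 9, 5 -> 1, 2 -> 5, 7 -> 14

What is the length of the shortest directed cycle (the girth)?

For each vertex v, BFS finds the shortest path from v back to v.
The shortest such closed walk is 2 → 1 → 2, length 2.

2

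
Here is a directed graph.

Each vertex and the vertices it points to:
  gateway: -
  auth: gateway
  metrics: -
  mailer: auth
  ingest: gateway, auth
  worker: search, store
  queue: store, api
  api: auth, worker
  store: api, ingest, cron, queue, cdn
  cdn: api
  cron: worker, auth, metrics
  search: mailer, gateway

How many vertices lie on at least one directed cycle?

A vertex is on a directed cycle iff it belongs to a strongly connected component of size ≥ 2 (or has a self-loop).
The vertices on cycles are {api, cdn, cron, queue, store, worker} — 6 in total.

6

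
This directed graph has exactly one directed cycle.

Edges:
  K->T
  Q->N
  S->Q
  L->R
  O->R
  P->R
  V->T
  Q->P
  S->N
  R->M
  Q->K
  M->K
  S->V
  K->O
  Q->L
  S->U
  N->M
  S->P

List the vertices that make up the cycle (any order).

K, M, O, R

DFS with gray/black marking from K:
K gray
  O gray
    R gray
      M gray
        M→K: K is gray → back edge
Back edge closes the cycle K → O → R → M → K; its vertices are {K, M, O, R}.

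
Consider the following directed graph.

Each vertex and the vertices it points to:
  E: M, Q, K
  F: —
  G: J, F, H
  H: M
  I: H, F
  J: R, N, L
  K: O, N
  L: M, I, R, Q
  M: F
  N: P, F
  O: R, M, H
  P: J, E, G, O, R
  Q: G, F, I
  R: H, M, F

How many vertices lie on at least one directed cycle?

8

A vertex is on a directed cycle iff it belongs to a strongly connected component of size ≥ 2 (or has a self-loop).
The vertices on cycles are {E, G, J, K, L, N, P, Q} — 8 in total.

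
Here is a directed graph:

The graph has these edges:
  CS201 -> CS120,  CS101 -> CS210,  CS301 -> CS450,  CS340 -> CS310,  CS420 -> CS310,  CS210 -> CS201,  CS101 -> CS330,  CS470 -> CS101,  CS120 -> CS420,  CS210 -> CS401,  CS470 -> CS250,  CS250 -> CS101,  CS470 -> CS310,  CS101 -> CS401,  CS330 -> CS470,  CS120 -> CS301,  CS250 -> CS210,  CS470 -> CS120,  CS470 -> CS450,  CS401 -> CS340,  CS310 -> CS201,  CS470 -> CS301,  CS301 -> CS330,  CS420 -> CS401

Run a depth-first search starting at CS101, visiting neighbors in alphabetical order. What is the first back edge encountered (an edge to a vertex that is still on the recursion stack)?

DFS from CS101 (visiting neighbors in alphabetical order); mark gray on enter, black on exit:
CS101 gray
  CS210 gray
    CS201 gray
      CS120 gray
        CS301 gray
          CS330 gray
            CS470 gray
              CS470→CS101: CS101 is gray → back edge
First back edge: CS470 → CS101.

CS470→CS101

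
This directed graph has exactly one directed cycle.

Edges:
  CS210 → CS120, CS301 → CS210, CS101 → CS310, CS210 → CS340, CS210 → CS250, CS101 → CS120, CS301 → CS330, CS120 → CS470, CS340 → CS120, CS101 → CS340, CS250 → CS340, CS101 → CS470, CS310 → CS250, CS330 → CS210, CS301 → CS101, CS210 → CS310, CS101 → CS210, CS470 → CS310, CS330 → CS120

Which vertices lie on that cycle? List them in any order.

DFS with gray/black marking from CS470:
CS470 gray
  CS310 gray
    CS250 gray
      CS340 gray
        CS120 gray
          CS120→CS470: CS470 is gray → back edge
Back edge closes the cycle CS470 → CS310 → CS250 → CS340 → CS120 → CS470; its vertices are {CS120, CS250, CS310, CS340, CS470}.

CS120, CS250, CS310, CS340, CS470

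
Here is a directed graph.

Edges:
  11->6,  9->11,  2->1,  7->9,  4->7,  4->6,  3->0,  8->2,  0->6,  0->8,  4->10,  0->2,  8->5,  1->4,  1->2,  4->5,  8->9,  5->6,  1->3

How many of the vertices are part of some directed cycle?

A vertex is on a directed cycle iff it belongs to a strongly connected component of size ≥ 2 (or has a self-loop).
The vertices on cycles are {0, 1, 2, 3, 8} — 5 in total.

5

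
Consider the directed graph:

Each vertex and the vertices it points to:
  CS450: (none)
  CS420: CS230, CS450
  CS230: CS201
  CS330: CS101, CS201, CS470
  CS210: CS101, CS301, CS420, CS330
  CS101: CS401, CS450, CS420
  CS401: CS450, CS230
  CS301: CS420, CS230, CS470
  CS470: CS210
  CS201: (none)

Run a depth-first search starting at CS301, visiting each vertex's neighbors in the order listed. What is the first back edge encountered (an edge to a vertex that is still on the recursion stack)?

CS210→CS301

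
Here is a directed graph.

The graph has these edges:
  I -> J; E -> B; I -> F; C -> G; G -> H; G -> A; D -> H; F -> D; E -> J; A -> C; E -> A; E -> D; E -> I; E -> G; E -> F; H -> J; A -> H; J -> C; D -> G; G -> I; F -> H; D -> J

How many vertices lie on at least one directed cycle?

A vertex is on a directed cycle iff it belongs to a strongly connected component of size ≥ 2 (or has a self-loop).
The vertices on cycles are {A, C, D, F, G, H, I, J} — 8 in total.

8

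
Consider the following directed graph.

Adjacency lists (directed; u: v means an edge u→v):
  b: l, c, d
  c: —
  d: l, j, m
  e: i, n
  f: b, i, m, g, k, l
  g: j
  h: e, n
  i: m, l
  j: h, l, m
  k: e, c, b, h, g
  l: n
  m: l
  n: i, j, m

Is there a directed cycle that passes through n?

n is on a cycle iff n can reach itself via ≥1 edge.
n → i → l → n — yes.

Yes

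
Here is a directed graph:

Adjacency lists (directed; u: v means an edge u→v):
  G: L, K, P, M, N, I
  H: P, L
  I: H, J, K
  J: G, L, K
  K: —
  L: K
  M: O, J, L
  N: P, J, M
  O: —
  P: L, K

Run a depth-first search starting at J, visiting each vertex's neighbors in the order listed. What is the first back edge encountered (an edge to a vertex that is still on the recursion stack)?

DFS from J (visiting each vertex's neighbors in the order listed); mark gray on enter, black on exit:
J gray
  G gray
    L gray
      K gray
      K black
    L black
    G→K: K black — skip
    P gray
      P→L: L black — skip
      P→K: K black — skip
    P black
    M gray
      O gray
      O black
      M→J: J is gray → back edge
First back edge: M → J.

M→J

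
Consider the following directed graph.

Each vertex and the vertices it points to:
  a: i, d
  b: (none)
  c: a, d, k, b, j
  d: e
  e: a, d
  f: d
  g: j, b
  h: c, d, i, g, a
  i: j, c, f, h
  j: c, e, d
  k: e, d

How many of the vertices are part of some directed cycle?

A vertex is on a directed cycle iff it belongs to a strongly connected component of size ≥ 2 (or has a self-loop).
The vertices on cycles are {a, c, d, e, f, g, h, i, j, k} — 10 in total.

10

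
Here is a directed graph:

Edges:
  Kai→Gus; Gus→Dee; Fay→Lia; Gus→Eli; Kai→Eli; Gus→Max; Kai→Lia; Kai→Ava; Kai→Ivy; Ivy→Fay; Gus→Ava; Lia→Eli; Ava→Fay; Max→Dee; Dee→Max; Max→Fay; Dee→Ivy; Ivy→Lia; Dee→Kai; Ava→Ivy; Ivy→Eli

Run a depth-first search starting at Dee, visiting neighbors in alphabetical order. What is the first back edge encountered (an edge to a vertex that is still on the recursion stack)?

Gus→Dee

DFS from Dee (visiting neighbors in alphabetical order); mark gray on enter, black on exit:
Dee gray
  Ivy gray
    Eli gray
    Eli black
    Fay gray
      Lia gray
        Lia→Eli: Eli black — skip
      Lia black
    Fay black
    Ivy→Lia: Lia black — skip
  Ivy black
  Kai gray
    Ava gray
      Ava→Fay: Fay black — skip
      Ava→Ivy: Ivy black — skip
    Ava black
    Kai→Eli: Eli black — skip
    Gus gray
      Gus→Ava: Ava black — skip
      Gus→Dee: Dee is gray → back edge
First back edge: Gus → Dee.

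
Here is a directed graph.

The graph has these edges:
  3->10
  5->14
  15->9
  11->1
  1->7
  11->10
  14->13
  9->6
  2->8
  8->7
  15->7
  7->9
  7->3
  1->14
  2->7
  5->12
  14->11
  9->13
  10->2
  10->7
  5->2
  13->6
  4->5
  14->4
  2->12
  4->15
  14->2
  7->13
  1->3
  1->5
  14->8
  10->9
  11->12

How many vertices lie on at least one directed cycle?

A vertex is on a directed cycle iff it belongs to a strongly connected component of size ≥ 2 (or has a self-loop).
The vertices on cycles are {1, 2, 3, 4, 5, 7, 8, 10, 11, 14} — 10 in total.

10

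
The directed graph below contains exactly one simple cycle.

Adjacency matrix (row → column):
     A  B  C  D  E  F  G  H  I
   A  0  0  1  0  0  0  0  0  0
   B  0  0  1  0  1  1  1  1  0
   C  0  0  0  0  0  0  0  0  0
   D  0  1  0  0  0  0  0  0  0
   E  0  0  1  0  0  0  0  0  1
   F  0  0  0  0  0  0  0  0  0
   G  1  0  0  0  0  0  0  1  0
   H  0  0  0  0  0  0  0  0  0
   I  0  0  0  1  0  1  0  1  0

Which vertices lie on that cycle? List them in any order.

B, D, E, I

DFS with gray/black marking from B:
B gray
  F gray
  F black
  C gray
  C black
  E gray
    I gray
      D gray
        D→B: B is gray → back edge
Back edge closes the cycle B → E → I → D → B; its vertices are {B, D, E, I}.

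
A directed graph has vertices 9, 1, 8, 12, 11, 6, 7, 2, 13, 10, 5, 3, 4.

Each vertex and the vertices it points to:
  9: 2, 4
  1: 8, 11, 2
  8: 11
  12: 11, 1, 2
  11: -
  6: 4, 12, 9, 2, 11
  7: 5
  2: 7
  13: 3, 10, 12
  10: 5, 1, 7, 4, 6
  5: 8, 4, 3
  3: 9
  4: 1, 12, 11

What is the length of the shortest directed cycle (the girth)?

For each vertex v, BFS finds the shortest path from v back to v.
The shortest such closed walk is 7 → 5 → 3 → 9 → 2 → 7, length 5.

5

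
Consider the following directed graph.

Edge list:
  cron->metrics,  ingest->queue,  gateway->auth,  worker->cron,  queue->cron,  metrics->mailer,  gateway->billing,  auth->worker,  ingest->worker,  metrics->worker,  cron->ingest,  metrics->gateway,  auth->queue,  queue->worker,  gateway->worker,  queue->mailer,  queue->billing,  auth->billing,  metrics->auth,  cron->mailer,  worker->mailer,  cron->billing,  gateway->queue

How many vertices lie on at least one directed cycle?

7

A vertex is on a directed cycle iff it belongs to a strongly connected component of size ≥ 2 (or has a self-loop).
The vertices on cycles are {auth, cron, queue, ingest, worker, gateway, metrics} — 7 in total.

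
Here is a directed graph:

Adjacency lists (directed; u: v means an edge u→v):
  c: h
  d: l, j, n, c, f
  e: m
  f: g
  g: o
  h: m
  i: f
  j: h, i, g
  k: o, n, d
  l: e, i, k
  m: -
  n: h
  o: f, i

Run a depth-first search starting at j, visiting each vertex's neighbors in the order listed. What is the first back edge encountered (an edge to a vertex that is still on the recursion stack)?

DFS from j (visiting each vertex's neighbors in the order listed); mark gray on enter, black on exit:
j gray
  h gray
    m gray
    m black
  h black
  i gray
    f gray
      g gray
        o gray
          o→f: f is gray → back edge
First back edge: o → f.

o→f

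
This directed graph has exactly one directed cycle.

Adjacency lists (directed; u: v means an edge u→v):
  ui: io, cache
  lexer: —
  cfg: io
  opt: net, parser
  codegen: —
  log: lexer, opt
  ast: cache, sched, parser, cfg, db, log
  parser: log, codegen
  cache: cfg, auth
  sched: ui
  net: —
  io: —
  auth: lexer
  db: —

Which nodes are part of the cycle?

log, opt, parser

DFS with gray/black marking from parser:
parser gray
  log gray
    lexer gray
    lexer black
    opt gray
      net gray
      net black
      opt→parser: parser is gray → back edge
Back edge closes the cycle parser → log → opt → parser; its vertices are {log, opt, parser}.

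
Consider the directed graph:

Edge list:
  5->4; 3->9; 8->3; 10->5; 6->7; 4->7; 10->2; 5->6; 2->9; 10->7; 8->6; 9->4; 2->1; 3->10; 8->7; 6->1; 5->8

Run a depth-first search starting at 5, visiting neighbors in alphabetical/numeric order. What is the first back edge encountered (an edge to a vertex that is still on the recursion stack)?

10->5

DFS from 5 (visiting neighbors in alphabetical/numeric order); mark gray on enter, black on exit:
5 gray
  4 gray
    7 gray
    7 black
  4 black
  6 gray
    1 gray
    1 black
    6→7: 7 black — skip
  6 black
  8 gray
    3 gray
      9 gray
        9→4: 4 black — skip
      9 black
      10 gray
        2 gray
          2→1: 1 black — skip
          2→9: 9 black — skip
        2 black
        10→5: 5 is gray → back edge
First back edge: 10 → 5.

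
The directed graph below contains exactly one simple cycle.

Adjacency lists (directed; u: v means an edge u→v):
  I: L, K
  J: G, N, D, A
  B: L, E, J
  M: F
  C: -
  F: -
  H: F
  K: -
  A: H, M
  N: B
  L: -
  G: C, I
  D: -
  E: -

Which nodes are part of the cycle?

B, J, N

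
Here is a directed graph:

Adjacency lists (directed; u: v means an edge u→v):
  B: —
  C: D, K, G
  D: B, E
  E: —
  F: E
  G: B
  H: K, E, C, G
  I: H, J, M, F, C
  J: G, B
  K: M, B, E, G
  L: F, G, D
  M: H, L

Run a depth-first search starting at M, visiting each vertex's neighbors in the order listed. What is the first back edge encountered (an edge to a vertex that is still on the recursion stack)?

DFS from M (visiting each vertex's neighbors in the order listed); mark gray on enter, black on exit:
M gray
  H gray
    K gray
      K→M: M is gray → back edge
First back edge: K → M.

K->M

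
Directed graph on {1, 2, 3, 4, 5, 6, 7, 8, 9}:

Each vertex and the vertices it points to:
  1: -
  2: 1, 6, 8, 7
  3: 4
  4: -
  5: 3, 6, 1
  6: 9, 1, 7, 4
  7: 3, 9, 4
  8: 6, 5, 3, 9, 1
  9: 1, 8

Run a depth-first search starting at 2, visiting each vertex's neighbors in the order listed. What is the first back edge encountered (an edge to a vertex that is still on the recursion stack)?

8→6

DFS from 2 (visiting each vertex's neighbors in the order listed); mark gray on enter, black on exit:
2 gray
  1 gray
  1 black
  6 gray
    9 gray
      9→1: 1 black — skip
      8 gray
        8→6: 6 is gray → back edge
First back edge: 8 → 6.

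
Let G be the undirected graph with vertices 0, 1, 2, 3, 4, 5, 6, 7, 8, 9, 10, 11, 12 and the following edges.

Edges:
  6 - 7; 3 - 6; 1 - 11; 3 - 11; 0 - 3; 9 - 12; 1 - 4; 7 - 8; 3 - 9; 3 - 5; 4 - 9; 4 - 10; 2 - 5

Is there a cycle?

Yes

DFS, tracking each vertex's parent; an edge to a visited non-parent vertex closes a cycle.
Start from 4:
visit 4 (parent –)
  visit 9 (parent 4)
    9–4: parent, skip
    visit 12 (parent 9)
      12–9: parent, skip
    visit 3 (parent 9)
      3–9: parent, skip
      visit 11 (parent 3)
        11–3: parent, skip
        visit 1 (parent 11)
          1–4: 4 visited and ≠ parent → cycle
Cycle: 4 – 9 – 3 – 11 – 1 – 4.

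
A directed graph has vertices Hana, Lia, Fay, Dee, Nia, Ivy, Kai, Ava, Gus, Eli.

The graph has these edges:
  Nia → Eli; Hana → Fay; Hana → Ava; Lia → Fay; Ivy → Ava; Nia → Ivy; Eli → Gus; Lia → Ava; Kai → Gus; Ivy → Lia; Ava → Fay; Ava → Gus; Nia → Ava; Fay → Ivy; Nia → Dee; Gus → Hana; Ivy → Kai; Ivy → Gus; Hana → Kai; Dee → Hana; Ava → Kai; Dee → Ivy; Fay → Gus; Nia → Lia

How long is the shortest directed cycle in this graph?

3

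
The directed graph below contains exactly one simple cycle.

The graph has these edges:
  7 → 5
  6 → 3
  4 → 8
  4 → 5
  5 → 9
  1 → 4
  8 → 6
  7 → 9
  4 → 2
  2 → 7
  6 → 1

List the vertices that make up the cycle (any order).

DFS with gray/black marking from 1:
1 gray
  4 gray
    2 gray
      7 gray
        9 gray
        9 black
        5 gray
          5→9: 9 black — skip
        5 black
      7 black
    2 black
    8 gray
      6 gray
        3 gray
        3 black
        6→1: 1 is gray → back edge
Back edge closes the cycle 1 → 4 → 8 → 6 → 1; its vertices are {1, 4, 6, 8}.

1, 4, 6, 8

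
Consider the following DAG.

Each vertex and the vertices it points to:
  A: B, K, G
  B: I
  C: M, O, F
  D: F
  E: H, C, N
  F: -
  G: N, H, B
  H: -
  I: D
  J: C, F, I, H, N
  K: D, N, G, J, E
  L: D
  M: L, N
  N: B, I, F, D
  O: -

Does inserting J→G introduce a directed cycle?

Adding J→G creates a cycle iff G can already reach J.
Explore from G: no path reaches J. The graph stays acyclic.

No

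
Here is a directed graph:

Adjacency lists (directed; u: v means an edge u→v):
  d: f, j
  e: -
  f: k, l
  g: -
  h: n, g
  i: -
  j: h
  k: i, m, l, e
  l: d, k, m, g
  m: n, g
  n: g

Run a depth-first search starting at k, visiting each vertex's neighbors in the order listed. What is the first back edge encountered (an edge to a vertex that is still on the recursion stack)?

f->k

DFS from k (visiting each vertex's neighbors in the order listed); mark gray on enter, black on exit:
k gray
  i gray
  i black
  m gray
    n gray
      g gray
      g black
    n black
    m→g: g black — skip
  m black
  l gray
    d gray
      f gray
        f→k: k is gray → back edge
First back edge: f → k.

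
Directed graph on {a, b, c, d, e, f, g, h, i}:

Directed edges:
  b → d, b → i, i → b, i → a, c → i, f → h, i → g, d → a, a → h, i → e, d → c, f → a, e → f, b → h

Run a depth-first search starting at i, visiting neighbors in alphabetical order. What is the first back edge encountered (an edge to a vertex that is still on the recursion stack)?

DFS from i (visiting neighbors in alphabetical order); mark gray on enter, black on exit:
i gray
  a gray
    h gray
    h black
  a black
  b gray
    d gray
      d→a: a black — skip
      c gray
        c→i: i is gray → back edge
First back edge: c → i.

c->i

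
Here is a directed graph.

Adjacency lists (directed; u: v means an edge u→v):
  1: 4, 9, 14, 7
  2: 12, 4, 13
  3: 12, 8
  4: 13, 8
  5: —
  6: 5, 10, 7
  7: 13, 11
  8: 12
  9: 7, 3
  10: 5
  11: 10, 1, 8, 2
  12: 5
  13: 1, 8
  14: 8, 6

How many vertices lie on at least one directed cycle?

9

A vertex is on a directed cycle iff it belongs to a strongly connected component of size ≥ 2 (or has a self-loop).
The vertices on cycles are {1, 2, 4, 6, 7, 9, 11, 13, 14} — 9 in total.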